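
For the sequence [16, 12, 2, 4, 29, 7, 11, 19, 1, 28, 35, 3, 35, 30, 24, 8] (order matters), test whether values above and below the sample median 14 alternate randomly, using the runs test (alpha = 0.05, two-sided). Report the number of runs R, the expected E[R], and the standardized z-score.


Step 1: Compute median = 14; label A = above, B = below.
Labels in order: ABBBABBABAABAAAB  (n_A = 8, n_B = 8)
Step 2: Count runs R = 10.
Step 3: Under H0 (random ordering), E[R] = 2*n_A*n_B/(n_A+n_B) + 1 = 2*8*8/16 + 1 = 9.0000.
        Var[R] = 2*n_A*n_B*(2*n_A*n_B - n_A - n_B) / ((n_A+n_B)^2 * (n_A+n_B-1)) = 14336/3840 = 3.7333.
        SD[R] = 1.9322.
Step 4: Continuity-corrected z = (R - 0.5 - E[R]) / SD[R] = (10 - 0.5 - 9.0000) / 1.9322 = 0.2588.
Step 5: Two-sided p-value via normal approximation = 2*(1 - Phi(|z|)) = 0.795809.
Step 6: alpha = 0.05. fail to reject H0.

R = 10, z = 0.2588, p = 0.795809, fail to reject H0.


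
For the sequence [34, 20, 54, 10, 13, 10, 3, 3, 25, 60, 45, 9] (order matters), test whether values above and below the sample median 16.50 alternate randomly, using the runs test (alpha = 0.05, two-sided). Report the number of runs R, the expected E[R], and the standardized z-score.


Step 1: Compute median = 16.50; label A = above, B = below.
Labels in order: AAABBBBBAAAB  (n_A = 6, n_B = 6)
Step 2: Count runs R = 4.
Step 3: Under H0 (random ordering), E[R] = 2*n_A*n_B/(n_A+n_B) + 1 = 2*6*6/12 + 1 = 7.0000.
        Var[R] = 2*n_A*n_B*(2*n_A*n_B - n_A - n_B) / ((n_A+n_B)^2 * (n_A+n_B-1)) = 4320/1584 = 2.7273.
        SD[R] = 1.6514.
Step 4: Continuity-corrected z = (R + 0.5 - E[R]) / SD[R] = (4 + 0.5 - 7.0000) / 1.6514 = -1.5138.
Step 5: Two-sided p-value via normal approximation = 2*(1 - Phi(|z|)) = 0.130070.
Step 6: alpha = 0.05. fail to reject H0.

R = 4, z = -1.5138, p = 0.130070, fail to reject H0.


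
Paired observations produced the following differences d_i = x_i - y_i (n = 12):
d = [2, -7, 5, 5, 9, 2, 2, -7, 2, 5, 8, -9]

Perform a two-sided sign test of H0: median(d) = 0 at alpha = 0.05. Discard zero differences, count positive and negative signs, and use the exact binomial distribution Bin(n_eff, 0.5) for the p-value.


Step 1: Discard zero differences. Original n = 12; n_eff = number of nonzero differences = 12.
Nonzero differences (with sign): +2, -7, +5, +5, +9, +2, +2, -7, +2, +5, +8, -9
Step 2: Count signs: positive = 9, negative = 3.
Step 3: Under H0: P(positive) = 0.5, so the number of positives S ~ Bin(12, 0.5).
Step 4: Two-sided exact p-value = sum of Bin(12,0.5) probabilities at or below the observed probability = 0.145996.
Step 5: alpha = 0.05. fail to reject H0.

n_eff = 12, pos = 9, neg = 3, p = 0.145996, fail to reject H0.


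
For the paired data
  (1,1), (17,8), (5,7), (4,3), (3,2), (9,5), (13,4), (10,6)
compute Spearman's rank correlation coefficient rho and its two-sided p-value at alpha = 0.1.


Step 1: Rank x and y separately (midranks; no ties here).
rank(x): 1->1, 17->8, 5->4, 4->3, 3->2, 9->5, 13->7, 10->6
rank(y): 1->1, 8->8, 7->7, 3->3, 2->2, 5->5, 4->4, 6->6
Step 2: d_i = R_x(i) - R_y(i); compute d_i^2.
  (1-1)^2=0, (8-8)^2=0, (4-7)^2=9, (3-3)^2=0, (2-2)^2=0, (5-5)^2=0, (7-4)^2=9, (6-6)^2=0
sum(d^2) = 18.
Step 3: rho = 1 - 6*18 / (8*(8^2 - 1)) = 1 - 108/504 = 0.785714.
Step 4: Under H0, t = rho * sqrt((n-2)/(1-rho^2)) = 3.1113 ~ t(6).
Step 5: Two-sided p-value from the t-distribution with 6 df = 0.020815.
Step 6: alpha = 0.1. reject H0.

rho = 0.7857, p = 0.020815, reject H0 at alpha = 0.1.


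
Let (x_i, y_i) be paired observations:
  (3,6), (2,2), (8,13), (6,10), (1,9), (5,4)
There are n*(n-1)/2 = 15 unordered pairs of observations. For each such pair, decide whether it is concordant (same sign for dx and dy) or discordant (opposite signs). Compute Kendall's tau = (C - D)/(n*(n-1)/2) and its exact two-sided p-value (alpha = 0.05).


Step 1: Enumerate the 15 unordered pairs (i,j) with i<j and classify each by sign(x_j-x_i) * sign(y_j-y_i).
  (1,2):dx=-1,dy=-4->C; (1,3):dx=+5,dy=+7->C; (1,4):dx=+3,dy=+4->C; (1,5):dx=-2,dy=+3->D
  (1,6):dx=+2,dy=-2->D; (2,3):dx=+6,dy=+11->C; (2,4):dx=+4,dy=+8->C; (2,5):dx=-1,dy=+7->D
  (2,6):dx=+3,dy=+2->C; (3,4):dx=-2,dy=-3->C; (3,5):dx=-7,dy=-4->C; (3,6):dx=-3,dy=-9->C
  (4,5):dx=-5,dy=-1->C; (4,6):dx=-1,dy=-6->C; (5,6):dx=+4,dy=-5->D
Step 2: C = 11, D = 4, total pairs = 15.
Step 3: tau = (C - D)/(n(n-1)/2) = (11 - 4)/15 = 0.466667.
Step 4: Exact two-sided p-value (enumerate n! = 720 permutations of y under H0): p = 0.272222.
Step 5: alpha = 0.05. fail to reject H0.

tau_b = 0.4667 (C=11, D=4), p = 0.272222, fail to reject H0.


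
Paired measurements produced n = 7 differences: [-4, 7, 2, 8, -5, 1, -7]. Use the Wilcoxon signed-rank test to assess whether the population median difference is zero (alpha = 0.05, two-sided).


Step 1: Drop any zero differences (none here) and take |d_i|.
|d| = [4, 7, 2, 8, 5, 1, 7]
Step 2: Midrank |d_i| (ties get averaged ranks).
ranks: |4|->3, |7|->5.5, |2|->2, |8|->7, |5|->4, |1|->1, |7|->5.5
Step 3: Attach original signs; sum ranks with positive sign and with negative sign.
W+ = 5.5 + 2 + 7 + 1 = 15.5
W- = 3 + 4 + 5.5 = 12.5
(Check: W+ + W- = 28 should equal n(n+1)/2 = 28.)
Step 4: Test statistic W = min(W+, W-) = 12.5.
Step 5: Ties in |d|, so use the tie-corrected normal approximation.
        E[W] = n(n+1)/4 = 7*8/4 = 14.
        Tie groups: |d|=7 (t=2); sum(t^3 - t) = 6.
        Var[W] = n(n+1)(2n+1)/24 - sum(t^3-t)/48 = 840/24 - 6/48 = 34.875.
        z = (W - E[W]) / sqrt(Var[W]) = (12.5 - 14) / 5.9055 = -0.2540.
        Two-sided p = 2*Phi(z) = 0.799495.
Step 6: alpha = 0.05. fail to reject H0.

W+ = 15.5, W- = 12.5, W = min = 12.5, p = 0.799495, fail to reject H0.


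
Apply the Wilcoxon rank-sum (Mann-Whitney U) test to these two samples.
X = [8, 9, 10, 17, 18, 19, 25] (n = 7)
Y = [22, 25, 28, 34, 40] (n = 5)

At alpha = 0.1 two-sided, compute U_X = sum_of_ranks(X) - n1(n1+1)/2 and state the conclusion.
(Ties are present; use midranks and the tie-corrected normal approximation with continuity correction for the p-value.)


Step 1: Combine and sort all 12 observations; assign midranks.
sorted (value, group): (8,X), (9,X), (10,X), (17,X), (18,X), (19,X), (22,Y), (25,X), (25,Y), (28,Y), (34,Y), (40,Y)
ranks: 8->1, 9->2, 10->3, 17->4, 18->5, 19->6, 22->7, 25->8.5, 25->8.5, 28->10, 34->11, 40->12
Step 2: Rank sum for X: R1 = 1 + 2 + 3 + 4 + 5 + 6 + 8.5 = 29.5.
Step 3: U_X = R1 - n1(n1+1)/2 = 29.5 - 7*8/2 = 29.5 - 28 = 1.5.
       U_Y = n1*n2 - U_X = 35 - 1.5 = 33.5.
Step 4: Ties are present, so use the tie-corrected normal approximation (with continuity correction) for the p-value.
Step 5: p-value = 0.011682; compare to alpha = 0.1. reject H0.

U_X = 1.5, p = 0.011682, reject H0 at alpha = 0.1.


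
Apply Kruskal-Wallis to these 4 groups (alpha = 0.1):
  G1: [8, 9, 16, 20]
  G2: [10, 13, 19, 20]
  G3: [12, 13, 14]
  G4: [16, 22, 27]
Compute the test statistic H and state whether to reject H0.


Step 1: Combine all N = 14 observations and assign midranks.
sorted (value, group, rank): (8,G1,1), (9,G1,2), (10,G2,3), (12,G3,4), (13,G2,5.5), (13,G3,5.5), (14,G3,7), (16,G1,8.5), (16,G4,8.5), (19,G2,10), (20,G1,11.5), (20,G2,11.5), (22,G4,13), (27,G4,14)
Step 2: Sum ranks within each group.
R_1 = 23 (n_1 = 4)
R_2 = 30 (n_2 = 4)
R_3 = 16.5 (n_3 = 3)
R_4 = 35.5 (n_4 = 3)
Step 3: H = 12/(N(N+1)) * sum(R_i^2/n_i) - 3(N+1)
     = 12/(14*15) * (23^2/4 + 30^2/4 + 16.5^2/3 + 35.5^2/3) - 3*15
     = 0.057143 * 868.083 - 45
     = 4.604762.
Step 4: Ties present; correction factor C = 1 - 18/(14^3 - 14) = 0.993407. Corrected H = 4.604762 / 0.993407 = 4.635324.
Step 5: Under H0, H ~ chi^2(3); p-value = 0.200533.
Step 6: alpha = 0.1. fail to reject H0.

H = 4.6353, df = 3, p = 0.200533, fail to reject H0.


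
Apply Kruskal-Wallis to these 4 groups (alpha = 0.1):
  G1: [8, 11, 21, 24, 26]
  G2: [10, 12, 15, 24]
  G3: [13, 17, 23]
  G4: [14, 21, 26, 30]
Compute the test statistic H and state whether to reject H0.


Step 1: Combine all N = 16 observations and assign midranks.
sorted (value, group, rank): (8,G1,1), (10,G2,2), (11,G1,3), (12,G2,4), (13,G3,5), (14,G4,6), (15,G2,7), (17,G3,8), (21,G1,9.5), (21,G4,9.5), (23,G3,11), (24,G1,12.5), (24,G2,12.5), (26,G1,14.5), (26,G4,14.5), (30,G4,16)
Step 2: Sum ranks within each group.
R_1 = 40.5 (n_1 = 5)
R_2 = 25.5 (n_2 = 4)
R_3 = 24 (n_3 = 3)
R_4 = 46 (n_4 = 4)
Step 3: H = 12/(N(N+1)) * sum(R_i^2/n_i) - 3(N+1)
     = 12/(16*17) * (40.5^2/5 + 25.5^2/4 + 24^2/3 + 46^2/4) - 3*17
     = 0.044118 * 1211.61 - 51
     = 2.453493.
Step 4: Ties present; correction factor C = 1 - 18/(16^3 - 16) = 0.995588. Corrected H = 2.453493 / 0.995588 = 2.464365.
Step 5: Under H0, H ~ chi^2(3); p-value = 0.481766.
Step 6: alpha = 0.1. fail to reject H0.

H = 2.4644, df = 3, p = 0.481766, fail to reject H0.


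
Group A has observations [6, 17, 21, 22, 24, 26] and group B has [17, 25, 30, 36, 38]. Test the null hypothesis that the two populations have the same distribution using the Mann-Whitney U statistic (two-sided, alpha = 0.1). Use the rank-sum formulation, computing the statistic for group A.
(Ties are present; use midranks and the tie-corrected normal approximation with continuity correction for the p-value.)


Step 1: Combine and sort all 11 observations; assign midranks.
sorted (value, group): (6,X), (17,X), (17,Y), (21,X), (22,X), (24,X), (25,Y), (26,X), (30,Y), (36,Y), (38,Y)
ranks: 6->1, 17->2.5, 17->2.5, 21->4, 22->5, 24->6, 25->7, 26->8, 30->9, 36->10, 38->11
Step 2: Rank sum for X: R1 = 1 + 2.5 + 4 + 5 + 6 + 8 = 26.5.
Step 3: U_X = R1 - n1(n1+1)/2 = 26.5 - 6*7/2 = 26.5 - 21 = 5.5.
       U_Y = n1*n2 - U_X = 30 - 5.5 = 24.5.
Step 4: Ties are present, so use the tie-corrected normal approximation (with continuity correction) for the p-value.
Step 5: p-value = 0.099576; compare to alpha = 0.1. reject H0.

U_X = 5.5, p = 0.099576, reject H0 at alpha = 0.1.


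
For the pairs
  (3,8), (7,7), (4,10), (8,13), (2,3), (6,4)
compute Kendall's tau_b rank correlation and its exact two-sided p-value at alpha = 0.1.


Step 1: Enumerate the 15 unordered pairs (i,j) with i<j and classify each by sign(x_j-x_i) * sign(y_j-y_i).
  (1,2):dx=+4,dy=-1->D; (1,3):dx=+1,dy=+2->C; (1,4):dx=+5,dy=+5->C; (1,5):dx=-1,dy=-5->C
  (1,6):dx=+3,dy=-4->D; (2,3):dx=-3,dy=+3->D; (2,4):dx=+1,dy=+6->C; (2,5):dx=-5,dy=-4->C
  (2,6):dx=-1,dy=-3->C; (3,4):dx=+4,dy=+3->C; (3,5):dx=-2,dy=-7->C; (3,6):dx=+2,dy=-6->D
  (4,5):dx=-6,dy=-10->C; (4,6):dx=-2,dy=-9->C; (5,6):dx=+4,dy=+1->C
Step 2: C = 11, D = 4, total pairs = 15.
Step 3: tau = (C - D)/(n(n-1)/2) = (11 - 4)/15 = 0.466667.
Step 4: Exact two-sided p-value (enumerate n! = 720 permutations of y under H0): p = 0.272222.
Step 5: alpha = 0.1. fail to reject H0.

tau_b = 0.4667 (C=11, D=4), p = 0.272222, fail to reject H0.


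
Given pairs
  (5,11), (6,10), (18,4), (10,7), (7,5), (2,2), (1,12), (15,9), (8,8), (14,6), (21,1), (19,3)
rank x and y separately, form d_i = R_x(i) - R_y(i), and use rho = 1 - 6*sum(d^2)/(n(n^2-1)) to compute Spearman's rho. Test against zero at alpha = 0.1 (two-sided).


Step 1: Rank x and y separately (midranks; no ties here).
rank(x): 5->3, 6->4, 18->10, 10->7, 7->5, 2->2, 1->1, 15->9, 8->6, 14->8, 21->12, 19->11
rank(y): 11->11, 10->10, 4->4, 7->7, 5->5, 2->2, 12->12, 9->9, 8->8, 6->6, 1->1, 3->3
Step 2: d_i = R_x(i) - R_y(i); compute d_i^2.
  (3-11)^2=64, (4-10)^2=36, (10-4)^2=36, (7-7)^2=0, (5-5)^2=0, (2-2)^2=0, (1-12)^2=121, (9-9)^2=0, (6-8)^2=4, (8-6)^2=4, (12-1)^2=121, (11-3)^2=64
sum(d^2) = 450.
Step 3: rho = 1 - 6*450 / (12*(12^2 - 1)) = 1 - 2700/1716 = -0.573427.
Step 4: Under H0, t = rho * sqrt((n-2)/(1-rho^2)) = -2.2134 ~ t(10).
Step 5: Two-sided p-value from the t-distribution with 10 df = 0.051266.
Step 6: alpha = 0.1. reject H0.

rho = -0.5734, p = 0.051266, reject H0 at alpha = 0.1.


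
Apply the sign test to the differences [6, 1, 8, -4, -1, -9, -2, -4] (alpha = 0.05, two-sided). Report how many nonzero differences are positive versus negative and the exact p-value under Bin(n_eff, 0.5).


Step 1: Discard zero differences. Original n = 8; n_eff = number of nonzero differences = 8.
Nonzero differences (with sign): +6, +1, +8, -4, -1, -9, -2, -4
Step 2: Count signs: positive = 3, negative = 5.
Step 3: Under H0: P(positive) = 0.5, so the number of positives S ~ Bin(8, 0.5).
Step 4: Two-sided exact p-value = sum of Bin(8,0.5) probabilities at or below the observed probability = 0.726562.
Step 5: alpha = 0.05. fail to reject H0.

n_eff = 8, pos = 3, neg = 5, p = 0.726562, fail to reject H0.


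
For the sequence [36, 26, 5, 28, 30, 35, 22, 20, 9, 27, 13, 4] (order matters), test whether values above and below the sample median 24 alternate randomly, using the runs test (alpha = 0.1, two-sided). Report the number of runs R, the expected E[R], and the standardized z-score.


Step 1: Compute median = 24; label A = above, B = below.
Labels in order: AABAAABBBABB  (n_A = 6, n_B = 6)
Step 2: Count runs R = 6.
Step 3: Under H0 (random ordering), E[R] = 2*n_A*n_B/(n_A+n_B) + 1 = 2*6*6/12 + 1 = 7.0000.
        Var[R] = 2*n_A*n_B*(2*n_A*n_B - n_A - n_B) / ((n_A+n_B)^2 * (n_A+n_B-1)) = 4320/1584 = 2.7273.
        SD[R] = 1.6514.
Step 4: Continuity-corrected z = (R + 0.5 - E[R]) / SD[R] = (6 + 0.5 - 7.0000) / 1.6514 = -0.3028.
Step 5: Two-sided p-value via normal approximation = 2*(1 - Phi(|z|)) = 0.762069.
Step 6: alpha = 0.1. fail to reject H0.

R = 6, z = -0.3028, p = 0.762069, fail to reject H0.


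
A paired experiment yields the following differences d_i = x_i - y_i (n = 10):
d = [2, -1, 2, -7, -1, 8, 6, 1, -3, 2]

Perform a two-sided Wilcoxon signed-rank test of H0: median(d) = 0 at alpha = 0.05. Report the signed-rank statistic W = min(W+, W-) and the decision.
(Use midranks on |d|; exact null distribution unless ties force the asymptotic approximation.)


Step 1: Drop any zero differences (none here) and take |d_i|.
|d| = [2, 1, 2, 7, 1, 8, 6, 1, 3, 2]
Step 2: Midrank |d_i| (ties get averaged ranks).
ranks: |2|->5, |1|->2, |2|->5, |7|->9, |1|->2, |8|->10, |6|->8, |1|->2, |3|->7, |2|->5
Step 3: Attach original signs; sum ranks with positive sign and with negative sign.
W+ = 5 + 5 + 10 + 8 + 2 + 5 = 35
W- = 2 + 9 + 2 + 7 = 20
(Check: W+ + W- = 55 should equal n(n+1)/2 = 55.)
Step 4: Test statistic W = min(W+, W-) = 20.
Step 5: Ties in |d|, so use the tie-corrected normal approximation.
        E[W] = n(n+1)/4 = 10*11/4 = 27.5.
        Tie groups: |d|=1 (t=3), |d|=2 (t=3); sum(t^3 - t) = 48.
        Var[W] = n(n+1)(2n+1)/24 - sum(t^3-t)/48 = 2310/24 - 48/48 = 95.25.
        z = (W - E[W]) / sqrt(Var[W]) = (20 - 27.5) / 9.7596 = -0.7685.
        Two-sided p = 2*Phi(z) = 0.442206.
Step 6: alpha = 0.05. fail to reject H0.

W+ = 35, W- = 20, W = min = 20, p = 0.442206, fail to reject H0.


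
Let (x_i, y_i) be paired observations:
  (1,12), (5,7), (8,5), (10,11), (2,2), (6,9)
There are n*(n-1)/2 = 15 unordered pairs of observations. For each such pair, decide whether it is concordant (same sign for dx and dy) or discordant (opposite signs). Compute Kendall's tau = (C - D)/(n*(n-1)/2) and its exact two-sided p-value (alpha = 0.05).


Step 1: Enumerate the 15 unordered pairs (i,j) with i<j and classify each by sign(x_j-x_i) * sign(y_j-y_i).
  (1,2):dx=+4,dy=-5->D; (1,3):dx=+7,dy=-7->D; (1,4):dx=+9,dy=-1->D; (1,5):dx=+1,dy=-10->D
  (1,6):dx=+5,dy=-3->D; (2,3):dx=+3,dy=-2->D; (2,4):dx=+5,dy=+4->C; (2,5):dx=-3,dy=-5->C
  (2,6):dx=+1,dy=+2->C; (3,4):dx=+2,dy=+6->C; (3,5):dx=-6,dy=-3->C; (3,6):dx=-2,dy=+4->D
  (4,5):dx=-8,dy=-9->C; (4,6):dx=-4,dy=-2->C; (5,6):dx=+4,dy=+7->C
Step 2: C = 8, D = 7, total pairs = 15.
Step 3: tau = (C - D)/(n(n-1)/2) = (8 - 7)/15 = 0.066667.
Step 4: Exact two-sided p-value (enumerate n! = 720 permutations of y under H0): p = 1.000000.
Step 5: alpha = 0.05. fail to reject H0.

tau_b = 0.0667 (C=8, D=7), p = 1.000000, fail to reject H0.


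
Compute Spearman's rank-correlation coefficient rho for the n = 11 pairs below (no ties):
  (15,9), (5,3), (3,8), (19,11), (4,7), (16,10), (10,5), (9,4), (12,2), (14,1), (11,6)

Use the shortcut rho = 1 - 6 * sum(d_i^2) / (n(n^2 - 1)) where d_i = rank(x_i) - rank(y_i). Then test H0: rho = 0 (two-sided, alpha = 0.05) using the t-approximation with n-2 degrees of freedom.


Step 1: Rank x and y separately (midranks; no ties here).
rank(x): 15->9, 5->3, 3->1, 19->11, 4->2, 16->10, 10->5, 9->4, 12->7, 14->8, 11->6
rank(y): 9->9, 3->3, 8->8, 11->11, 7->7, 10->10, 5->5, 4->4, 2->2, 1->1, 6->6
Step 2: d_i = R_x(i) - R_y(i); compute d_i^2.
  (9-9)^2=0, (3-3)^2=0, (1-8)^2=49, (11-11)^2=0, (2-7)^2=25, (10-10)^2=0, (5-5)^2=0, (4-4)^2=0, (7-2)^2=25, (8-1)^2=49, (6-6)^2=0
sum(d^2) = 148.
Step 3: rho = 1 - 6*148 / (11*(11^2 - 1)) = 1 - 888/1320 = 0.327273.
Step 4: Under H0, t = rho * sqrt((n-2)/(1-rho^2)) = 1.0390 ~ t(9).
Step 5: Two-sided p-value from the t-distribution with 9 df = 0.325895.
Step 6: alpha = 0.05. fail to reject H0.

rho = 0.3273, p = 0.325895, fail to reject H0 at alpha = 0.05.


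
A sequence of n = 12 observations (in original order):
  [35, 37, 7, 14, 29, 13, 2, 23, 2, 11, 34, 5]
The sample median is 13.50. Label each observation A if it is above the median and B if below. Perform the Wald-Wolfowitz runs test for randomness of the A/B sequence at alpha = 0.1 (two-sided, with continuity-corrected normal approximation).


Step 1: Compute median = 13.50; label A = above, B = below.
Labels in order: AABAABBABBAB  (n_A = 6, n_B = 6)
Step 2: Count runs R = 8.
Step 3: Under H0 (random ordering), E[R] = 2*n_A*n_B/(n_A+n_B) + 1 = 2*6*6/12 + 1 = 7.0000.
        Var[R] = 2*n_A*n_B*(2*n_A*n_B - n_A - n_B) / ((n_A+n_B)^2 * (n_A+n_B-1)) = 4320/1584 = 2.7273.
        SD[R] = 1.6514.
Step 4: Continuity-corrected z = (R - 0.5 - E[R]) / SD[R] = (8 - 0.5 - 7.0000) / 1.6514 = 0.3028.
Step 5: Two-sided p-value via normal approximation = 2*(1 - Phi(|z|)) = 0.762069.
Step 6: alpha = 0.1. fail to reject H0.

R = 8, z = 0.3028, p = 0.762069, fail to reject H0.


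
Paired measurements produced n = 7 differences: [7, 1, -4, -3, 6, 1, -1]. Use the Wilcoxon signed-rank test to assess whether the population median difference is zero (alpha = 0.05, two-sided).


Step 1: Drop any zero differences (none here) and take |d_i|.
|d| = [7, 1, 4, 3, 6, 1, 1]
Step 2: Midrank |d_i| (ties get averaged ranks).
ranks: |7|->7, |1|->2, |4|->5, |3|->4, |6|->6, |1|->2, |1|->2
Step 3: Attach original signs; sum ranks with positive sign and with negative sign.
W+ = 7 + 2 + 6 + 2 = 17
W- = 5 + 4 + 2 = 11
(Check: W+ + W- = 28 should equal n(n+1)/2 = 28.)
Step 4: Test statistic W = min(W+, W-) = 11.
Step 5: Ties in |d|, so use the tie-corrected normal approximation.
        E[W] = n(n+1)/4 = 7*8/4 = 14.
        Tie groups: |d|=1 (t=3); sum(t^3 - t) = 24.
        Var[W] = n(n+1)(2n+1)/24 - sum(t^3-t)/48 = 840/24 - 24/48 = 34.5.
        z = (W - E[W]) / sqrt(Var[W]) = (11 - 14) / 5.8737 = -0.5108.
        Two-sided p = 2*Phi(z) = 0.609523.
Step 6: alpha = 0.05. fail to reject H0.

W+ = 17, W- = 11, W = min = 11, p = 0.609523, fail to reject H0.


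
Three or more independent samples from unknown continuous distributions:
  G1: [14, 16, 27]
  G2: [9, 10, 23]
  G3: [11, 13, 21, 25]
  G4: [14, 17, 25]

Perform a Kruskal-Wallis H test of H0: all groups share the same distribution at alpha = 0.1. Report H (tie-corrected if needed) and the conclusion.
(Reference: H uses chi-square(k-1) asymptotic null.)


Step 1: Combine all N = 13 observations and assign midranks.
sorted (value, group, rank): (9,G2,1), (10,G2,2), (11,G3,3), (13,G3,4), (14,G1,5.5), (14,G4,5.5), (16,G1,7), (17,G4,8), (21,G3,9), (23,G2,10), (25,G3,11.5), (25,G4,11.5), (27,G1,13)
Step 2: Sum ranks within each group.
R_1 = 25.5 (n_1 = 3)
R_2 = 13 (n_2 = 3)
R_3 = 27.5 (n_3 = 4)
R_4 = 25 (n_4 = 3)
Step 3: H = 12/(N(N+1)) * sum(R_i^2/n_i) - 3(N+1)
     = 12/(13*14) * (25.5^2/3 + 13^2/3 + 27.5^2/4 + 25^2/3) - 3*14
     = 0.065934 * 670.479 - 42
     = 2.207418.
Step 4: Ties present; correction factor C = 1 - 12/(13^3 - 13) = 0.994505. Corrected H = 2.207418 / 0.994505 = 2.219613.
Step 5: Under H0, H ~ chi^2(3); p-value = 0.528096.
Step 6: alpha = 0.1. fail to reject H0.

H = 2.2196, df = 3, p = 0.528096, fail to reject H0.


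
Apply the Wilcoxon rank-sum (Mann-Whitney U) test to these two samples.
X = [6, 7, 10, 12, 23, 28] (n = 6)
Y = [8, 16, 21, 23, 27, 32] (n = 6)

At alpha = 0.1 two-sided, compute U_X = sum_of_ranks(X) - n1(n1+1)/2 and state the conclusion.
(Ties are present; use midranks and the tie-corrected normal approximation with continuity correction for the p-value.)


Step 1: Combine and sort all 12 observations; assign midranks.
sorted (value, group): (6,X), (7,X), (8,Y), (10,X), (12,X), (16,Y), (21,Y), (23,X), (23,Y), (27,Y), (28,X), (32,Y)
ranks: 6->1, 7->2, 8->3, 10->4, 12->5, 16->6, 21->7, 23->8.5, 23->8.5, 27->10, 28->11, 32->12
Step 2: Rank sum for X: R1 = 1 + 2 + 4 + 5 + 8.5 + 11 = 31.5.
Step 3: U_X = R1 - n1(n1+1)/2 = 31.5 - 6*7/2 = 31.5 - 21 = 10.5.
       U_Y = n1*n2 - U_X = 36 - 10.5 = 25.5.
Step 4: Ties are present, so use the tie-corrected normal approximation (with continuity correction) for the p-value.
Step 5: p-value = 0.261496; compare to alpha = 0.1. fail to reject H0.

U_X = 10.5, p = 0.261496, fail to reject H0 at alpha = 0.1.


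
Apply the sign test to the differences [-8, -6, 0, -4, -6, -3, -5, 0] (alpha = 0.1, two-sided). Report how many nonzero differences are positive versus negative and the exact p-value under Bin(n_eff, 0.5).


Step 1: Discard zero differences. Original n = 8; n_eff = number of nonzero differences = 6.
Nonzero differences (with sign): -8, -6, -4, -6, -3, -5
Step 2: Count signs: positive = 0, negative = 6.
Step 3: Under H0: P(positive) = 0.5, so the number of positives S ~ Bin(6, 0.5).
Step 4: Two-sided exact p-value = sum of Bin(6,0.5) probabilities at or below the observed probability = 0.031250.
Step 5: alpha = 0.1. reject H0.

n_eff = 6, pos = 0, neg = 6, p = 0.031250, reject H0.


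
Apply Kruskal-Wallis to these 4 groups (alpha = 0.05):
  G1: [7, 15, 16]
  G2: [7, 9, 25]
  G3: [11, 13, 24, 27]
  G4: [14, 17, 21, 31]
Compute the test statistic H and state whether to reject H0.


Step 1: Combine all N = 14 observations and assign midranks.
sorted (value, group, rank): (7,G1,1.5), (7,G2,1.5), (9,G2,3), (11,G3,4), (13,G3,5), (14,G4,6), (15,G1,7), (16,G1,8), (17,G4,9), (21,G4,10), (24,G3,11), (25,G2,12), (27,G3,13), (31,G4,14)
Step 2: Sum ranks within each group.
R_1 = 16.5 (n_1 = 3)
R_2 = 16.5 (n_2 = 3)
R_3 = 33 (n_3 = 4)
R_4 = 39 (n_4 = 4)
Step 3: H = 12/(N(N+1)) * sum(R_i^2/n_i) - 3(N+1)
     = 12/(14*15) * (16.5^2/3 + 16.5^2/3 + 33^2/4 + 39^2/4) - 3*15
     = 0.057143 * 834 - 45
     = 2.657143.
Step 4: Ties present; correction factor C = 1 - 6/(14^3 - 14) = 0.997802. Corrected H = 2.657143 / 0.997802 = 2.662996.
Step 5: Under H0, H ~ chi^2(3); p-value = 0.446552.
Step 6: alpha = 0.05. fail to reject H0.

H = 2.6630, df = 3, p = 0.446552, fail to reject H0.


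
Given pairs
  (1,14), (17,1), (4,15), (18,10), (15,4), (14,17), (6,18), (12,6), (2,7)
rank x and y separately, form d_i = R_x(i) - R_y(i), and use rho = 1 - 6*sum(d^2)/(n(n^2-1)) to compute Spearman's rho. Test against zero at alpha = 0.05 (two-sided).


Step 1: Rank x and y separately (midranks; no ties here).
rank(x): 1->1, 17->8, 4->3, 18->9, 15->7, 14->6, 6->4, 12->5, 2->2
rank(y): 14->6, 1->1, 15->7, 10->5, 4->2, 17->8, 18->9, 6->3, 7->4
Step 2: d_i = R_x(i) - R_y(i); compute d_i^2.
  (1-6)^2=25, (8-1)^2=49, (3-7)^2=16, (9-5)^2=16, (7-2)^2=25, (6-8)^2=4, (4-9)^2=25, (5-3)^2=4, (2-4)^2=4
sum(d^2) = 168.
Step 3: rho = 1 - 6*168 / (9*(9^2 - 1)) = 1 - 1008/720 = -0.400000.
Step 4: Under H0, t = rho * sqrt((n-2)/(1-rho^2)) = -1.1547 ~ t(7).
Step 5: Two-sided p-value from the t-distribution with 7 df = 0.286105.
Step 6: alpha = 0.05. fail to reject H0.

rho = -0.4000, p = 0.286105, fail to reject H0 at alpha = 0.05.


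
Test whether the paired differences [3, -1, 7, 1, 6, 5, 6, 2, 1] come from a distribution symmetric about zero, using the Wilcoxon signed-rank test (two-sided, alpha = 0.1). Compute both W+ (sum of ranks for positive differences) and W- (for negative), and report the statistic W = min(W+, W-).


Step 1: Drop any zero differences (none here) and take |d_i|.
|d| = [3, 1, 7, 1, 6, 5, 6, 2, 1]
Step 2: Midrank |d_i| (ties get averaged ranks).
ranks: |3|->5, |1|->2, |7|->9, |1|->2, |6|->7.5, |5|->6, |6|->7.5, |2|->4, |1|->2
Step 3: Attach original signs; sum ranks with positive sign and with negative sign.
W+ = 5 + 9 + 2 + 7.5 + 6 + 7.5 + 4 + 2 = 43
W- = 2 = 2
(Check: W+ + W- = 45 should equal n(n+1)/2 = 45.)
Step 4: Test statistic W = min(W+, W-) = 2.
Step 5: Ties in |d|, so use the tie-corrected normal approximation.
        E[W] = n(n+1)/4 = 9*10/4 = 22.5.
        Tie groups: |d|=1 (t=3), |d|=6 (t=2); sum(t^3 - t) = 30.
        Var[W] = n(n+1)(2n+1)/24 - sum(t^3-t)/48 = 1710/24 - 30/48 = 70.625.
        z = (W - E[W]) / sqrt(Var[W]) = (2 - 22.5) / 8.4039 = -2.4394.
        Two-sided p = 2*Phi(z) = 0.014714.
Step 6: alpha = 0.1. reject H0.

W+ = 43, W- = 2, W = min = 2, p = 0.014714, reject H0.


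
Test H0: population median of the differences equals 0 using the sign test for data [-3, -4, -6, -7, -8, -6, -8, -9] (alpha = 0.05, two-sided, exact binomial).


Step 1: Discard zero differences. Original n = 8; n_eff = number of nonzero differences = 8.
Nonzero differences (with sign): -3, -4, -6, -7, -8, -6, -8, -9
Step 2: Count signs: positive = 0, negative = 8.
Step 3: Under H0: P(positive) = 0.5, so the number of positives S ~ Bin(8, 0.5).
Step 4: Two-sided exact p-value = sum of Bin(8,0.5) probabilities at or below the observed probability = 0.007812.
Step 5: alpha = 0.05. reject H0.

n_eff = 8, pos = 0, neg = 8, p = 0.007812, reject H0.


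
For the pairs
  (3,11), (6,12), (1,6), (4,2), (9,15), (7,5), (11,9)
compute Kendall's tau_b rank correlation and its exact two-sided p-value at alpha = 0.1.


Step 1: Enumerate the 21 unordered pairs (i,j) with i<j and classify each by sign(x_j-x_i) * sign(y_j-y_i).
  (1,2):dx=+3,dy=+1->C; (1,3):dx=-2,dy=-5->C; (1,4):dx=+1,dy=-9->D; (1,5):dx=+6,dy=+4->C
  (1,6):dx=+4,dy=-6->D; (1,7):dx=+8,dy=-2->D; (2,3):dx=-5,dy=-6->C; (2,4):dx=-2,dy=-10->C
  (2,5):dx=+3,dy=+3->C; (2,6):dx=+1,dy=-7->D; (2,7):dx=+5,dy=-3->D; (3,4):dx=+3,dy=-4->D
  (3,5):dx=+8,dy=+9->C; (3,6):dx=+6,dy=-1->D; (3,7):dx=+10,dy=+3->C; (4,5):dx=+5,dy=+13->C
  (4,6):dx=+3,dy=+3->C; (4,7):dx=+7,dy=+7->C; (5,6):dx=-2,dy=-10->C; (5,7):dx=+2,dy=-6->D
  (6,7):dx=+4,dy=+4->C
Step 2: C = 13, D = 8, total pairs = 21.
Step 3: tau = (C - D)/(n(n-1)/2) = (13 - 8)/21 = 0.238095.
Step 4: Exact two-sided p-value (enumerate n! = 5040 permutations of y under H0): p = 0.561905.
Step 5: alpha = 0.1. fail to reject H0.

tau_b = 0.2381 (C=13, D=8), p = 0.561905, fail to reject H0.


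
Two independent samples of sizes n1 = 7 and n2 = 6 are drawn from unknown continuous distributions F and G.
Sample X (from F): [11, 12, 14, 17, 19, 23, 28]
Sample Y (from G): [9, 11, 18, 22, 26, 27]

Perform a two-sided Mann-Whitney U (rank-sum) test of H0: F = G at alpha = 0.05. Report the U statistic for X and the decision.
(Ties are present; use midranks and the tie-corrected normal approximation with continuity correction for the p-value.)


Step 1: Combine and sort all 13 observations; assign midranks.
sorted (value, group): (9,Y), (11,X), (11,Y), (12,X), (14,X), (17,X), (18,Y), (19,X), (22,Y), (23,X), (26,Y), (27,Y), (28,X)
ranks: 9->1, 11->2.5, 11->2.5, 12->4, 14->5, 17->6, 18->7, 19->8, 22->9, 23->10, 26->11, 27->12, 28->13
Step 2: Rank sum for X: R1 = 2.5 + 4 + 5 + 6 + 8 + 10 + 13 = 48.5.
Step 3: U_X = R1 - n1(n1+1)/2 = 48.5 - 7*8/2 = 48.5 - 28 = 20.5.
       U_Y = n1*n2 - U_X = 42 - 20.5 = 21.5.
Step 4: Ties are present, so use the tie-corrected normal approximation (with continuity correction) for the p-value.
Step 5: p-value = 1.000000; compare to alpha = 0.05. fail to reject H0.

U_X = 20.5, p = 1.000000, fail to reject H0 at alpha = 0.05.


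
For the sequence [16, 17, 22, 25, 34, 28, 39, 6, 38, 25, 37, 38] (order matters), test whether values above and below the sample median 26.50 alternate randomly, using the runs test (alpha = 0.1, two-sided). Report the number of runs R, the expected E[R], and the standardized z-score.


Step 1: Compute median = 26.50; label A = above, B = below.
Labels in order: BBBBAAABABAA  (n_A = 6, n_B = 6)
Step 2: Count runs R = 6.
Step 3: Under H0 (random ordering), E[R] = 2*n_A*n_B/(n_A+n_B) + 1 = 2*6*6/12 + 1 = 7.0000.
        Var[R] = 2*n_A*n_B*(2*n_A*n_B - n_A - n_B) / ((n_A+n_B)^2 * (n_A+n_B-1)) = 4320/1584 = 2.7273.
        SD[R] = 1.6514.
Step 4: Continuity-corrected z = (R + 0.5 - E[R]) / SD[R] = (6 + 0.5 - 7.0000) / 1.6514 = -0.3028.
Step 5: Two-sided p-value via normal approximation = 2*(1 - Phi(|z|)) = 0.762069.
Step 6: alpha = 0.1. fail to reject H0.

R = 6, z = -0.3028, p = 0.762069, fail to reject H0.


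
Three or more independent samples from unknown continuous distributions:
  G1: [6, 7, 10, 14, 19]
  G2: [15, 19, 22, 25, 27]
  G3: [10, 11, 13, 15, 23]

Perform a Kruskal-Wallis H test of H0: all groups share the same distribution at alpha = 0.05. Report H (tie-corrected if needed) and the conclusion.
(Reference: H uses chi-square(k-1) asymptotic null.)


Step 1: Combine all N = 15 observations and assign midranks.
sorted (value, group, rank): (6,G1,1), (7,G1,2), (10,G1,3.5), (10,G3,3.5), (11,G3,5), (13,G3,6), (14,G1,7), (15,G2,8.5), (15,G3,8.5), (19,G1,10.5), (19,G2,10.5), (22,G2,12), (23,G3,13), (25,G2,14), (27,G2,15)
Step 2: Sum ranks within each group.
R_1 = 24 (n_1 = 5)
R_2 = 60 (n_2 = 5)
R_3 = 36 (n_3 = 5)
Step 3: H = 12/(N(N+1)) * sum(R_i^2/n_i) - 3(N+1)
     = 12/(15*16) * (24^2/5 + 60^2/5 + 36^2/5) - 3*16
     = 0.050000 * 1094.4 - 48
     = 6.720000.
Step 4: Ties present; correction factor C = 1 - 18/(15^3 - 15) = 0.994643. Corrected H = 6.720000 / 0.994643 = 6.756194.
Step 5: Under H0, H ~ chi^2(2); p-value = 0.034112.
Step 6: alpha = 0.05. reject H0.

H = 6.7562, df = 2, p = 0.034112, reject H0.


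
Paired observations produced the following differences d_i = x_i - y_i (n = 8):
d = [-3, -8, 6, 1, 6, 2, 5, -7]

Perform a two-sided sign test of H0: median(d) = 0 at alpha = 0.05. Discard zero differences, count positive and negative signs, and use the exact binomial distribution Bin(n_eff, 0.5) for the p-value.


Step 1: Discard zero differences. Original n = 8; n_eff = number of nonzero differences = 8.
Nonzero differences (with sign): -3, -8, +6, +1, +6, +2, +5, -7
Step 2: Count signs: positive = 5, negative = 3.
Step 3: Under H0: P(positive) = 0.5, so the number of positives S ~ Bin(8, 0.5).
Step 4: Two-sided exact p-value = sum of Bin(8,0.5) probabilities at or below the observed probability = 0.726562.
Step 5: alpha = 0.05. fail to reject H0.

n_eff = 8, pos = 5, neg = 3, p = 0.726562, fail to reject H0.


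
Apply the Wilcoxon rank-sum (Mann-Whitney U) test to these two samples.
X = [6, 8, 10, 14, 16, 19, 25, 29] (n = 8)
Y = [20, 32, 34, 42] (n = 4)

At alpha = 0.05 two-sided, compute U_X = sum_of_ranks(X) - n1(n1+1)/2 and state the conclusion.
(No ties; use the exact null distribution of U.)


Step 1: Combine and sort all 12 observations; assign midranks.
sorted (value, group): (6,X), (8,X), (10,X), (14,X), (16,X), (19,X), (20,Y), (25,X), (29,X), (32,Y), (34,Y), (42,Y)
ranks: 6->1, 8->2, 10->3, 14->4, 16->5, 19->6, 20->7, 25->8, 29->9, 32->10, 34->11, 42->12
Step 2: Rank sum for X: R1 = 1 + 2 + 3 + 4 + 5 + 6 + 8 + 9 = 38.
Step 3: U_X = R1 - n1(n1+1)/2 = 38 - 8*9/2 = 38 - 36 = 2.
       U_Y = n1*n2 - U_X = 32 - 2 = 30.
Step 4: No ties, so the exact null distribution of U (based on enumerating the C(12,8) = 495 equally likely rank assignments) gives the two-sided p-value.
Step 5: p-value = 0.016162; compare to alpha = 0.05. reject H0.

U_X = 2, p = 0.016162, reject H0 at alpha = 0.05.


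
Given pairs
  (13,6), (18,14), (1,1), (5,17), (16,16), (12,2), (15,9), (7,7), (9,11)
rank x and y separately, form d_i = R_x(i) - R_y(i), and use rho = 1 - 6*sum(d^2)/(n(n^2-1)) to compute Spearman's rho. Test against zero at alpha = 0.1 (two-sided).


Step 1: Rank x and y separately (midranks; no ties here).
rank(x): 13->6, 18->9, 1->1, 5->2, 16->8, 12->5, 15->7, 7->3, 9->4
rank(y): 6->3, 14->7, 1->1, 17->9, 16->8, 2->2, 9->5, 7->4, 11->6
Step 2: d_i = R_x(i) - R_y(i); compute d_i^2.
  (6-3)^2=9, (9-7)^2=4, (1-1)^2=0, (2-9)^2=49, (8-8)^2=0, (5-2)^2=9, (7-5)^2=4, (3-4)^2=1, (4-6)^2=4
sum(d^2) = 80.
Step 3: rho = 1 - 6*80 / (9*(9^2 - 1)) = 1 - 480/720 = 0.333333.
Step 4: Under H0, t = rho * sqrt((n-2)/(1-rho^2)) = 0.9354 ~ t(7).
Step 5: Two-sided p-value from the t-distribution with 7 df = 0.380713.
Step 6: alpha = 0.1. fail to reject H0.

rho = 0.3333, p = 0.380713, fail to reject H0 at alpha = 0.1.


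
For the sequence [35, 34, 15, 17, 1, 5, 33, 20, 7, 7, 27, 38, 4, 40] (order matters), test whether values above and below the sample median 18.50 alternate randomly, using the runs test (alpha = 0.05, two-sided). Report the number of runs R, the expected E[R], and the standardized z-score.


Step 1: Compute median = 18.50; label A = above, B = below.
Labels in order: AABBBBAABBAABA  (n_A = 7, n_B = 7)
Step 2: Count runs R = 7.
Step 3: Under H0 (random ordering), E[R] = 2*n_A*n_B/(n_A+n_B) + 1 = 2*7*7/14 + 1 = 8.0000.
        Var[R] = 2*n_A*n_B*(2*n_A*n_B - n_A - n_B) / ((n_A+n_B)^2 * (n_A+n_B-1)) = 8232/2548 = 3.2308.
        SD[R] = 1.7974.
Step 4: Continuity-corrected z = (R + 0.5 - E[R]) / SD[R] = (7 + 0.5 - 8.0000) / 1.7974 = -0.2782.
Step 5: Two-sided p-value via normal approximation = 2*(1 - Phi(|z|)) = 0.780879.
Step 6: alpha = 0.05. fail to reject H0.

R = 7, z = -0.2782, p = 0.780879, fail to reject H0.


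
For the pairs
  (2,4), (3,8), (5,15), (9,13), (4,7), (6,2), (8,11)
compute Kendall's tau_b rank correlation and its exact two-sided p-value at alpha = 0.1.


Step 1: Enumerate the 21 unordered pairs (i,j) with i<j and classify each by sign(x_j-x_i) * sign(y_j-y_i).
  (1,2):dx=+1,dy=+4->C; (1,3):dx=+3,dy=+11->C; (1,4):dx=+7,dy=+9->C; (1,5):dx=+2,dy=+3->C
  (1,6):dx=+4,dy=-2->D; (1,7):dx=+6,dy=+7->C; (2,3):dx=+2,dy=+7->C; (2,4):dx=+6,dy=+5->C
  (2,5):dx=+1,dy=-1->D; (2,6):dx=+3,dy=-6->D; (2,7):dx=+5,dy=+3->C; (3,4):dx=+4,dy=-2->D
  (3,5):dx=-1,dy=-8->C; (3,6):dx=+1,dy=-13->D; (3,7):dx=+3,dy=-4->D; (4,5):dx=-5,dy=-6->C
  (4,6):dx=-3,dy=-11->C; (4,7):dx=-1,dy=-2->C; (5,6):dx=+2,dy=-5->D; (5,7):dx=+4,dy=+4->C
  (6,7):dx=+2,dy=+9->C
Step 2: C = 14, D = 7, total pairs = 21.
Step 3: tau = (C - D)/(n(n-1)/2) = (14 - 7)/21 = 0.333333.
Step 4: Exact two-sided p-value (enumerate n! = 5040 permutations of y under H0): p = 0.381349.
Step 5: alpha = 0.1. fail to reject H0.

tau_b = 0.3333 (C=14, D=7), p = 0.381349, fail to reject H0.


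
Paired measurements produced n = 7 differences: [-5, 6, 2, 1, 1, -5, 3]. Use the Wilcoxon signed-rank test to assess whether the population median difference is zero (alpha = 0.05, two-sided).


Step 1: Drop any zero differences (none here) and take |d_i|.
|d| = [5, 6, 2, 1, 1, 5, 3]
Step 2: Midrank |d_i| (ties get averaged ranks).
ranks: |5|->5.5, |6|->7, |2|->3, |1|->1.5, |1|->1.5, |5|->5.5, |3|->4
Step 3: Attach original signs; sum ranks with positive sign and with negative sign.
W+ = 7 + 3 + 1.5 + 1.5 + 4 = 17
W- = 5.5 + 5.5 = 11
(Check: W+ + W- = 28 should equal n(n+1)/2 = 28.)
Step 4: Test statistic W = min(W+, W-) = 11.
Step 5: Ties in |d|, so use the tie-corrected normal approximation.
        E[W] = n(n+1)/4 = 7*8/4 = 14.
        Tie groups: |d|=1 (t=2), |d|=5 (t=2); sum(t^3 - t) = 12.
        Var[W] = n(n+1)(2n+1)/24 - sum(t^3-t)/48 = 840/24 - 12/48 = 34.75.
        z = (W - E[W]) / sqrt(Var[W]) = (11 - 14) / 5.8949 = -0.5089.
        Two-sided p = 2*Phi(z) = 0.610813.
Step 6: alpha = 0.05. fail to reject H0.

W+ = 17, W- = 11, W = min = 11, p = 0.610813, fail to reject H0.


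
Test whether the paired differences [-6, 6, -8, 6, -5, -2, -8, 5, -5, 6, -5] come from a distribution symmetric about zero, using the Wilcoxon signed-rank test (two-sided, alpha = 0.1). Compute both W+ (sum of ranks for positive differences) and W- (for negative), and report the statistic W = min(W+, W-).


Step 1: Drop any zero differences (none here) and take |d_i|.
|d| = [6, 6, 8, 6, 5, 2, 8, 5, 5, 6, 5]
Step 2: Midrank |d_i| (ties get averaged ranks).
ranks: |6|->7.5, |6|->7.5, |8|->10.5, |6|->7.5, |5|->3.5, |2|->1, |8|->10.5, |5|->3.5, |5|->3.5, |6|->7.5, |5|->3.5
Step 3: Attach original signs; sum ranks with positive sign and with negative sign.
W+ = 7.5 + 7.5 + 3.5 + 7.5 = 26
W- = 7.5 + 10.5 + 3.5 + 1 + 10.5 + 3.5 + 3.5 = 40
(Check: W+ + W- = 66 should equal n(n+1)/2 = 66.)
Step 4: Test statistic W = min(W+, W-) = 26.
Step 5: Ties in |d|, so use the tie-corrected normal approximation.
        E[W] = n(n+1)/4 = 11*12/4 = 33.
        Tie groups: |d|=5 (t=4), |d|=6 (t=4), |d|=8 (t=2); sum(t^3 - t) = 126.
        Var[W] = n(n+1)(2n+1)/24 - sum(t^3-t)/48 = 3036/24 - 126/48 = 123.875.
        z = (W - E[W]) / sqrt(Var[W]) = (26 - 33) / 11.1299 = -0.6289.
        Two-sided p = 2*Phi(z) = 0.529391.
Step 6: alpha = 0.1. fail to reject H0.

W+ = 26, W- = 40, W = min = 26, p = 0.529391, fail to reject H0.


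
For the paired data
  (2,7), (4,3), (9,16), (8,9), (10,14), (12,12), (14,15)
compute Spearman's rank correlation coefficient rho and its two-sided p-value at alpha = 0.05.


Step 1: Rank x and y separately (midranks; no ties here).
rank(x): 2->1, 4->2, 9->4, 8->3, 10->5, 12->6, 14->7
rank(y): 7->2, 3->1, 16->7, 9->3, 14->5, 12->4, 15->6
Step 2: d_i = R_x(i) - R_y(i); compute d_i^2.
  (1-2)^2=1, (2-1)^2=1, (4-7)^2=9, (3-3)^2=0, (5-5)^2=0, (6-4)^2=4, (7-6)^2=1
sum(d^2) = 16.
Step 3: rho = 1 - 6*16 / (7*(7^2 - 1)) = 1 - 96/336 = 0.714286.
Step 4: Under H0, t = rho * sqrt((n-2)/(1-rho^2)) = 2.2822 ~ t(5).
Step 5: Two-sided p-value from the t-distribution with 5 df = 0.071344.
Step 6: alpha = 0.05. fail to reject H0.

rho = 0.7143, p = 0.071344, fail to reject H0 at alpha = 0.05.


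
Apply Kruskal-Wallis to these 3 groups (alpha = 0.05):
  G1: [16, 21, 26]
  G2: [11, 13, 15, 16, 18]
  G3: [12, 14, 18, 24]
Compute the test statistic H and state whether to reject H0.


Step 1: Combine all N = 12 observations and assign midranks.
sorted (value, group, rank): (11,G2,1), (12,G3,2), (13,G2,3), (14,G3,4), (15,G2,5), (16,G1,6.5), (16,G2,6.5), (18,G2,8.5), (18,G3,8.5), (21,G1,10), (24,G3,11), (26,G1,12)
Step 2: Sum ranks within each group.
R_1 = 28.5 (n_1 = 3)
R_2 = 24 (n_2 = 5)
R_3 = 25.5 (n_3 = 4)
Step 3: H = 12/(N(N+1)) * sum(R_i^2/n_i) - 3(N+1)
     = 12/(12*13) * (28.5^2/3 + 24^2/5 + 25.5^2/4) - 3*13
     = 0.076923 * 548.513 - 39
     = 3.193269.
Step 4: Ties present; correction factor C = 1 - 12/(12^3 - 12) = 0.993007. Corrected H = 3.193269 / 0.993007 = 3.215757.
Step 5: Under H0, H ~ chi^2(2); p-value = 0.200312.
Step 6: alpha = 0.05. fail to reject H0.

H = 3.2158, df = 2, p = 0.200312, fail to reject H0.


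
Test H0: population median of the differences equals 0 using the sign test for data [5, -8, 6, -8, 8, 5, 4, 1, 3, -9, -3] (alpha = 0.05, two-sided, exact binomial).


Step 1: Discard zero differences. Original n = 11; n_eff = number of nonzero differences = 11.
Nonzero differences (with sign): +5, -8, +6, -8, +8, +5, +4, +1, +3, -9, -3
Step 2: Count signs: positive = 7, negative = 4.
Step 3: Under H0: P(positive) = 0.5, so the number of positives S ~ Bin(11, 0.5).
Step 4: Two-sided exact p-value = sum of Bin(11,0.5) probabilities at or below the observed probability = 0.548828.
Step 5: alpha = 0.05. fail to reject H0.

n_eff = 11, pos = 7, neg = 4, p = 0.548828, fail to reject H0.


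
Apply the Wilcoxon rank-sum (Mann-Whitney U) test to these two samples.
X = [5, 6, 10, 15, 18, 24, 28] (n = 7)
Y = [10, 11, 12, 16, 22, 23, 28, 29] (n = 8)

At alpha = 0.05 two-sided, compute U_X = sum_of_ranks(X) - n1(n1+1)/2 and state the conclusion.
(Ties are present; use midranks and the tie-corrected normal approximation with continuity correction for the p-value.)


Step 1: Combine and sort all 15 observations; assign midranks.
sorted (value, group): (5,X), (6,X), (10,X), (10,Y), (11,Y), (12,Y), (15,X), (16,Y), (18,X), (22,Y), (23,Y), (24,X), (28,X), (28,Y), (29,Y)
ranks: 5->1, 6->2, 10->3.5, 10->3.5, 11->5, 12->6, 15->7, 16->8, 18->9, 22->10, 23->11, 24->12, 28->13.5, 28->13.5, 29->15
Step 2: Rank sum for X: R1 = 1 + 2 + 3.5 + 7 + 9 + 12 + 13.5 = 48.
Step 3: U_X = R1 - n1(n1+1)/2 = 48 - 7*8/2 = 48 - 28 = 20.
       U_Y = n1*n2 - U_X = 56 - 20 = 36.
Step 4: Ties are present, so use the tie-corrected normal approximation (with continuity correction) for the p-value.
Step 5: p-value = 0.384568; compare to alpha = 0.05. fail to reject H0.

U_X = 20, p = 0.384568, fail to reject H0 at alpha = 0.05.
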